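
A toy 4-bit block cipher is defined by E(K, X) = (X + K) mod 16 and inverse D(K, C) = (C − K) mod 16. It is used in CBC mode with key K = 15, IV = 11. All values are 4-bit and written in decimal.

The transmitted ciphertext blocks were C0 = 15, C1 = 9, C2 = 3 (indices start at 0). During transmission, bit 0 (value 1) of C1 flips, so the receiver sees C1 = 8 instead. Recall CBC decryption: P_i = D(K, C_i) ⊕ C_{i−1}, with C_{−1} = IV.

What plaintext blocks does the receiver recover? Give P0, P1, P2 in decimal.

P0 = 11, P1 = 6, P2 = 12

Only C1 changed, to 8. In CBC, a change in C_i garbles P_i and flips the same bit in P_{i+1}. Decrypting the received ciphertext:
P0: D(K, 15) = 0; 0 ⊕ 11 = 11.
P1: D(K, 8) = 9; 9 ⊕ 15 = 6.
P2: D(K, 3) = 4; 4 ⊕ 8 = 12.
Blocks that differ from the original plaintext: P1, P2.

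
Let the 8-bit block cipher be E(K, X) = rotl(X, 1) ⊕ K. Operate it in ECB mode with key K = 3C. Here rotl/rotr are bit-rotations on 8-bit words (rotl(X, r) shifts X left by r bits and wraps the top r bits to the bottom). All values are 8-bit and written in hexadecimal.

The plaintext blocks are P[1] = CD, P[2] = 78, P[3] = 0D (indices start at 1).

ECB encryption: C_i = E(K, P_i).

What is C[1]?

C[1]: E(K, CD) = A7.

C[1] = A7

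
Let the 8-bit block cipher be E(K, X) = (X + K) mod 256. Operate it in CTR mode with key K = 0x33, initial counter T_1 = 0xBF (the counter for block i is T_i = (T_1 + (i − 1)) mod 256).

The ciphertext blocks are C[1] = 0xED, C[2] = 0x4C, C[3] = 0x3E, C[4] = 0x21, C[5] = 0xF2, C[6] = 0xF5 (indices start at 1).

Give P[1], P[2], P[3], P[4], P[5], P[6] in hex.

CTR decryption: S_i = E(K, T_i) where T_i is the counter for block i; P_i = C_i ⊕ S_i.
P[1]: T = 0xBF, S = E(K, T) = 0xF2; 0xED ⊕ 0xF2 = 0x1F.
P[2]: T = 0xC0, S = E(K, T) = 0xF3; 0x4C ⊕ 0xF3 = 0xBF.
P[3]: T = 0xC1, S = E(K, T) = 0xF4; 0x3E ⊕ 0xF4 = 0xCA.
P[4]: T = 0xC2, S = E(K, T) = 0xF5; 0x21 ⊕ 0xF5 = 0xD4.
P[5]: T = 0xC3, S = E(K, T) = 0xF6; 0xF2 ⊕ 0xF6 = 0x04.
P[6]: T = 0xC4, S = E(K, T) = 0xF7; 0xF5 ⊕ 0xF7 = 0x02.

P[1] = 0x1F, P[2] = 0xBF, P[3] = 0xCA, P[4] = 0xD4, P[5] = 0x04, P[6] = 0x02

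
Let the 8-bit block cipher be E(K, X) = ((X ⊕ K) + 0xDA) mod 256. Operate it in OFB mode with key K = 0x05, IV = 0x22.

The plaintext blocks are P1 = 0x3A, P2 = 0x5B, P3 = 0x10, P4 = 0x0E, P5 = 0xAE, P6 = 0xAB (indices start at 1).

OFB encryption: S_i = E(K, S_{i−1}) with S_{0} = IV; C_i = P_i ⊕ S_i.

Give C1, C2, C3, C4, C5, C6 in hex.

C1: S = E(K, 0x22) = 0x01; 0x3A ⊕ 0x01 = 0x3B.
C2: S = E(K, 0x01) = 0xDE; 0x5B ⊕ 0xDE = 0x85.
C3: S = E(K, 0xDE) = 0xB5; 0x10 ⊕ 0xB5 = 0xA5.
C4: S = E(K, 0xB5) = 0x8A; 0x0E ⊕ 0x8A = 0x84.
C5: S = E(K, 0x8A) = 0x69; 0xAE ⊕ 0x69 = 0xC7.
C6: S = E(K, 0x69) = 0x46; 0xAB ⊕ 0x46 = 0xED.

C1 = 0x3B, C2 = 0x85, C3 = 0xA5, C4 = 0x84, C5 = 0xC7, C6 = 0xED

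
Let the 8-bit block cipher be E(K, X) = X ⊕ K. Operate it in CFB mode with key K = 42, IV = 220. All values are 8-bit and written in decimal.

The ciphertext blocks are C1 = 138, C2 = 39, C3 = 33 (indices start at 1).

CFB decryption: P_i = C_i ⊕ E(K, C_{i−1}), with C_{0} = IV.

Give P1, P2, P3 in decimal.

P1 = 124, P2 = 135, P3 = 44

P1: E(K, 220) = 246; 138 ⊕ 246 = 124.
P2: E(K, 138) = 160; 39 ⊕ 160 = 135.
P3: E(K, 39) = 13; 33 ⊕ 13 = 44.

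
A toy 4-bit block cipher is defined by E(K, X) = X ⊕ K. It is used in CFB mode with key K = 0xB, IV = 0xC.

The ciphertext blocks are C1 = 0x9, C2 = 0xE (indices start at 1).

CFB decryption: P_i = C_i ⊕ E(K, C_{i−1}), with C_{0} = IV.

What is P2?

P2: E(K, 0x9) = 0x2; 0xE ⊕ 0x2 = 0xC.

P2 = 0xC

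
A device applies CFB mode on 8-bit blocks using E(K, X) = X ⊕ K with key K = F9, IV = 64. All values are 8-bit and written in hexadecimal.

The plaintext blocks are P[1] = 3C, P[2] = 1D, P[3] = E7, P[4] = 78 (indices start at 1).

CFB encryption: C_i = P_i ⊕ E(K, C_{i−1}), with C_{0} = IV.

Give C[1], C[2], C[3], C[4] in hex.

C[1]: E(K, 64) = 9D; 3C ⊕ 9D = A1.
C[2]: E(K, A1) = 58; 1D ⊕ 58 = 45.
C[3]: E(K, 45) = BC; E7 ⊕ BC = 5B.
C[4]: E(K, 5B) = A2; 78 ⊕ A2 = DA.

C[1] = A1, C[2] = 45, C[3] = 5B, C[4] = DA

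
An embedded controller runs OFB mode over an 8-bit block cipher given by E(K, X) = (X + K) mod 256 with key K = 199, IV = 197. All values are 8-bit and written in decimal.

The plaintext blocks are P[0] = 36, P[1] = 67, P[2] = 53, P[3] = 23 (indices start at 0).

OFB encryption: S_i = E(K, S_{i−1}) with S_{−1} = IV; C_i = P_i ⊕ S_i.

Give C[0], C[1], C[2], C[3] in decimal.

C[0] = 168, C[1] = 16, C[2] = 47, C[3] = 246

C[0]: S = E(K, 197) = 140; 36 ⊕ 140 = 168.
C[1]: S = E(K, 140) = 83; 67 ⊕ 83 = 16.
C[2]: S = E(K, 83) = 26; 53 ⊕ 26 = 47.
C[3]: S = E(K, 26) = 225; 23 ⊕ 225 = 246.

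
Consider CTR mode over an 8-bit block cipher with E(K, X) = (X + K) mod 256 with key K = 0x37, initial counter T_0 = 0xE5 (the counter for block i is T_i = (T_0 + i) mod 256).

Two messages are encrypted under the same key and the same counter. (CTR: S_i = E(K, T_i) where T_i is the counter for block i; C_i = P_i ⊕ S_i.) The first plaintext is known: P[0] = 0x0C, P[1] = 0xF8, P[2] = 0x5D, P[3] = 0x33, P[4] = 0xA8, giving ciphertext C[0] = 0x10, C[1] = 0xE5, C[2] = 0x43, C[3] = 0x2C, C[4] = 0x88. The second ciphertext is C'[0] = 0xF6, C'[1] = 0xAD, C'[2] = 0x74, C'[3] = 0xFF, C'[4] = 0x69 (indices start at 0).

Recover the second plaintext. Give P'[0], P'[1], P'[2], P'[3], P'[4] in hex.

In CTR with a reused counter, both messages share the same keystream S_i, so C_i ⊕ C'_i = P_i ⊕ P'_i and thus P'_i = P_i ⊕ C_i ⊕ C'_i.
P'[0]: 0x0C ⊕ 0x10 ⊕ 0xF6 = 0xEA.
P'[1]: 0xF8 ⊕ 0xE5 ⊕ 0xAD = 0xB0.
P'[2]: 0x5D ⊕ 0x43 ⊕ 0x74 = 0x6A.
P'[3]: 0x33 ⊕ 0x2C ⊕ 0xFF = 0xE0.
P'[4]: 0xA8 ⊕ 0x88 ⊕ 0x69 = 0x49.

P'[0] = 0xEA, P'[1] = 0xB0, P'[2] = 0x6A, P'[3] = 0xE0, P'[4] = 0x49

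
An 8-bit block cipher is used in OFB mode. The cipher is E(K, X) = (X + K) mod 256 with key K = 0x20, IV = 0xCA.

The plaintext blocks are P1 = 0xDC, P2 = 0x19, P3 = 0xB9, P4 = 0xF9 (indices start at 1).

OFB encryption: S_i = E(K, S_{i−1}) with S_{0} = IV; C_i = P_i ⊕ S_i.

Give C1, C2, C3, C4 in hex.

C1 = 0x36, C2 = 0x13, C3 = 0x93, C4 = 0xB3

C1: S = E(K, 0xCA) = 0xEA; 0xDC ⊕ 0xEA = 0x36.
C2: S = E(K, 0xEA) = 0x0A; 0x19 ⊕ 0x0A = 0x13.
C3: S = E(K, 0x0A) = 0x2A; 0xB9 ⊕ 0x2A = 0x93.
C4: S = E(K, 0x2A) = 0x4A; 0xF9 ⊕ 0x4A = 0xB3.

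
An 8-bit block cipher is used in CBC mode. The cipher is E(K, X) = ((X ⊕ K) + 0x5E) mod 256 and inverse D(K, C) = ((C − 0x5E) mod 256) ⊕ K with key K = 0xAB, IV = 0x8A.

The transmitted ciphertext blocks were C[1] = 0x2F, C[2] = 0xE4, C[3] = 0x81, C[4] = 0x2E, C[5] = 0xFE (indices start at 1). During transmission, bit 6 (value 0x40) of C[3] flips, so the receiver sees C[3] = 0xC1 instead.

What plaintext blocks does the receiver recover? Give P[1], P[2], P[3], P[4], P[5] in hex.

CBC decryption: P_i = D(K, C_i) ⊕ C_{i−1}, with C_{0} = IV.
Only C[3] changed, to 0xC1. In CBC, a change in C_i garbles P_i and flips the same bit in P_{i+1}. Decrypting the received ciphertext:
P[1]: D(K, 0x2F) = 0x7A; 0x7A ⊕ 0x8A = 0xF0.
P[2]: D(K, 0xE4) = 0x2D; 0x2D ⊕ 0x2F = 0x02.
P[3]: D(K, 0xC1) = 0xC8; 0xC8 ⊕ 0xE4 = 0x2C.
P[4]: D(K, 0x2E) = 0x7B; 0x7B ⊕ 0xC1 = 0xBA.
P[5]: D(K, 0xFE) = 0x0B; 0x0B ⊕ 0x2E = 0x25.
Blocks that differ from the original plaintext: P[3], P[4].

P[1] = 0xF0, P[2] = 0x02, P[3] = 0x2C, P[4] = 0xBA, P[5] = 0x25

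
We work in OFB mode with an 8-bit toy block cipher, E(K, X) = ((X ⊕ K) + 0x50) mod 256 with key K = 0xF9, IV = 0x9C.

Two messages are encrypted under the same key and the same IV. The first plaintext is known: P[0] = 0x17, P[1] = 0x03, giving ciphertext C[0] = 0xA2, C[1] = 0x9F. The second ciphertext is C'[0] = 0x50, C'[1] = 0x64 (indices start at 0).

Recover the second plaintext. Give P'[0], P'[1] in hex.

In OFB with a reused IV, both messages share the same keystream S_i, so C_i ⊕ C'_i = P_i ⊕ P'_i and thus P'_i = P_i ⊕ C_i ⊕ C'_i.
P'[0]: 0x17 ⊕ 0xA2 ⊕ 0x50 = 0xE5.
P'[1]: 0x03 ⊕ 0x9F ⊕ 0x64 = 0xF8.

P'[0] = 0xE5, P'[1] = 0xF8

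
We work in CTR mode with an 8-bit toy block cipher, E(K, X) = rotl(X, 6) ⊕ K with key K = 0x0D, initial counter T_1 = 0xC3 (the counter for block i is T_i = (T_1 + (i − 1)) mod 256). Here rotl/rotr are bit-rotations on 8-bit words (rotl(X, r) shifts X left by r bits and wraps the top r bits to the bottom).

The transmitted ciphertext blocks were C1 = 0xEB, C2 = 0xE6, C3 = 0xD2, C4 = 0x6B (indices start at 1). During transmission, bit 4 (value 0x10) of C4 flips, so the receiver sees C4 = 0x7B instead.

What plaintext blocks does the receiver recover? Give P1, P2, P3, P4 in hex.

P1 = 0x16, P2 = 0xDA, P3 = 0xAE, P4 = 0xC7

CTR decryption: S_i = E(K, T_i) where T_i is the counter for block i; P_i = C_i ⊕ S_i.
Only C4 changed, to 0x7B. In CTR, a change in C_i flips the same bit in P_i only; the keystream is unaffected. Decrypting the received ciphertext:
P1: T = 0xC3, S = E(K, T) = 0xFD; 0xEB ⊕ 0xFD = 0x16.
P2: T = 0xC4, S = E(K, T) = 0x3C; 0xE6 ⊕ 0x3C = 0xDA.
P3: T = 0xC5, S = E(K, T) = 0x7C; 0xD2 ⊕ 0x7C = 0xAE.
P4: T = 0xC6, S = E(K, T) = 0xBC; 0x7B ⊕ 0xBC = 0xC7.
Blocks that differ from the original plaintext: P4.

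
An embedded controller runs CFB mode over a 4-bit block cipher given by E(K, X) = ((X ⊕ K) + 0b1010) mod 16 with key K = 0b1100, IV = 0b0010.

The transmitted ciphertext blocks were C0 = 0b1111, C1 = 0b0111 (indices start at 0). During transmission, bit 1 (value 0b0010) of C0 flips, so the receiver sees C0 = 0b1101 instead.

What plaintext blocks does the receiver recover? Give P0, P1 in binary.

P0 = 0b0101, P1 = 0b1100

CFB decryption: P_i = C_i ⊕ E(K, C_{i−1}), with C_{−1} = IV.
Only C0 changed, to 0b1101. In CFB, a change in C_i flips the same bit in P_i and garbles P_{i+1}. Decrypting the received ciphertext:
P0: E(K, 0b0010) = 0b1000; 0b1101 ⊕ 0b1000 = 0b0101.
P1: E(K, 0b1101) = 0b1011; 0b0111 ⊕ 0b1011 = 0b1100.
Blocks that differ from the original plaintext: P0, P1.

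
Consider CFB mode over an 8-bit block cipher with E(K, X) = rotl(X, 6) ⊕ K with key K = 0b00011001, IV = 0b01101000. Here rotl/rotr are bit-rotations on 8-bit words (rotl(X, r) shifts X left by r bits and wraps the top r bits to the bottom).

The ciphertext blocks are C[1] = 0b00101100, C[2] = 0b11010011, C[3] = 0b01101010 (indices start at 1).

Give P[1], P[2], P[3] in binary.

P[1] = 0b00101111, P[2] = 0b11000001, P[3] = 0b10000111

CFB decryption: P_i = C_i ⊕ E(K, C_{i−1}), with C_{0} = IV.
P[1]: E(K, 0b01101000) = 0b00000011; 0b00101100 ⊕ 0b00000011 = 0b00101111.
P[2]: E(K, 0b00101100) = 0b00010010; 0b11010011 ⊕ 0b00010010 = 0b11000001.
P[3]: E(K, 0b11010011) = 0b11101101; 0b01101010 ⊕ 0b11101101 = 0b10000111.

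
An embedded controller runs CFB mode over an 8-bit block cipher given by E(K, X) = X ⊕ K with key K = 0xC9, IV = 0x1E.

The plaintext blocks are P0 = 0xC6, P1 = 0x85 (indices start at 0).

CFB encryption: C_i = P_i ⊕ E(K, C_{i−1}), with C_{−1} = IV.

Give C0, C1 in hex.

C0: E(K, 0x1E) = 0xD7; 0xC6 ⊕ 0xD7 = 0x11.
C1: E(K, 0x11) = 0xD8; 0x85 ⊕ 0xD8 = 0x5D.

C0 = 0x11, C1 = 0x5D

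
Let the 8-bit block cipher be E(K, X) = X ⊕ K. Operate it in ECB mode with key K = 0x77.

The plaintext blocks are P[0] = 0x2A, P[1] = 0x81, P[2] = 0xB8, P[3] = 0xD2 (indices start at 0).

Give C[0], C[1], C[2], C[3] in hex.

C[0] = 0x5D, C[1] = 0xF6, C[2] = 0xCF, C[3] = 0xA5

ECB encryption: C_i = E(K, P_i).
C[0]: E(K, 0x2A) = 0x5D.
C[1]: E(K, 0x81) = 0xF6.
C[2]: E(K, 0xB8) = 0xCF.
C[3]: E(K, 0xD2) = 0xA5.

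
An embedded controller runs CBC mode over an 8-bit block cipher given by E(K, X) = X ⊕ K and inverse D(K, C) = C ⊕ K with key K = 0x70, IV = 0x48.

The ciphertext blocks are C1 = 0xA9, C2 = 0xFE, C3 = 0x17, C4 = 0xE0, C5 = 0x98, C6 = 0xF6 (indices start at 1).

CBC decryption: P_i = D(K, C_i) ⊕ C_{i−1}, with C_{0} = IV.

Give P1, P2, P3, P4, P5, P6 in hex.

P1: D(K, 0xA9) = 0xD9; 0xD9 ⊕ 0x48 = 0x91.
P2: D(K, 0xFE) = 0x8E; 0x8E ⊕ 0xA9 = 0x27.
P3: D(K, 0x17) = 0x67; 0x67 ⊕ 0xFE = 0x99.
P4: D(K, 0xE0) = 0x90; 0x90 ⊕ 0x17 = 0x87.
P5: D(K, 0x98) = 0xE8; 0xE8 ⊕ 0xE0 = 0x08.
P6: D(K, 0xF6) = 0x86; 0x86 ⊕ 0x98 = 0x1E.

P1 = 0x91, P2 = 0x27, P3 = 0x99, P4 = 0x87, P5 = 0x08, P6 = 0x1E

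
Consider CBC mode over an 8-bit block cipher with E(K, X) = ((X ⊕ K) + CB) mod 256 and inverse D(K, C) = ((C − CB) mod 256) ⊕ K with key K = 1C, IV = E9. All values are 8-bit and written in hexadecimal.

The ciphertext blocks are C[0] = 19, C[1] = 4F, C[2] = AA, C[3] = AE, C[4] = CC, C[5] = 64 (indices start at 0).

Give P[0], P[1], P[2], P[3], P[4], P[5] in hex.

CBC decryption: P_i = D(K, C_i) ⊕ C_{i−1}, with C_{−1} = IV.
P[0]: D(K, 19) = 52; 52 ⊕ E9 = BB.
P[1]: D(K, 4F) = 98; 98 ⊕ 19 = 81.
P[2]: D(K, AA) = C3; C3 ⊕ 4F = 8C.
P[3]: D(K, AE) = FF; FF ⊕ AA = 55.
P[4]: D(K, CC) = 1D; 1D ⊕ AE = B3.
P[5]: D(K, 64) = 85; 85 ⊕ CC = 49.

P[0] = BB, P[1] = 81, P[2] = 8C, P[3] = 55, P[4] = B3, P[5] = 49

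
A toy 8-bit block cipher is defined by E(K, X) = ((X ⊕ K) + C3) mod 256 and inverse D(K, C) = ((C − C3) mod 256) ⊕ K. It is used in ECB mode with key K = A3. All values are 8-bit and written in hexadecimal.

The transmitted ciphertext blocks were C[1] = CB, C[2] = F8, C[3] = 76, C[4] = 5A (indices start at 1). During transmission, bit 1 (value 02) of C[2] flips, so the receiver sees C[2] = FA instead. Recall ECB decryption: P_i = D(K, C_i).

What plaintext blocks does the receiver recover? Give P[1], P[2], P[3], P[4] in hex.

P[1] = AB, P[2] = 94, P[3] = 10, P[4] = 34

Only C[2] changed, to FA. In ECB, a change in C_i affects only P_i. Decrypting the received ciphertext:
P[1]: D(K, CB) = AB.
P[2]: D(K, FA) = 94.
P[3]: D(K, 76) = 10.
P[4]: D(K, 5A) = 34.
Blocks that differ from the original plaintext: P[2].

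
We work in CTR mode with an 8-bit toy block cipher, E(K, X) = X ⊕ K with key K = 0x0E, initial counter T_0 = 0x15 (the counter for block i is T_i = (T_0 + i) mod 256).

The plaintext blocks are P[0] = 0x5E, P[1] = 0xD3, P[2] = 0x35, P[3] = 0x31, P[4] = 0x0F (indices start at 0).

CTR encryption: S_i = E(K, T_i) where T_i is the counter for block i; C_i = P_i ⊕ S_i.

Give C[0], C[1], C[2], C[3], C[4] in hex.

C[0]: T = 0x15, S = E(K, T) = 0x1B; 0x5E ⊕ 0x1B = 0x45.
C[1]: T = 0x16, S = E(K, T) = 0x18; 0xD3 ⊕ 0x18 = 0xCB.
C[2]: T = 0x17, S = E(K, T) = 0x19; 0x35 ⊕ 0x19 = 0x2C.
C[3]: T = 0x18, S = E(K, T) = 0x16; 0x31 ⊕ 0x16 = 0x27.
C[4]: T = 0x19, S = E(K, T) = 0x17; 0x0F ⊕ 0x17 = 0x18.

C[0] = 0x45, C[1] = 0xCB, C[2] = 0x2C, C[3] = 0x27, C[4] = 0x18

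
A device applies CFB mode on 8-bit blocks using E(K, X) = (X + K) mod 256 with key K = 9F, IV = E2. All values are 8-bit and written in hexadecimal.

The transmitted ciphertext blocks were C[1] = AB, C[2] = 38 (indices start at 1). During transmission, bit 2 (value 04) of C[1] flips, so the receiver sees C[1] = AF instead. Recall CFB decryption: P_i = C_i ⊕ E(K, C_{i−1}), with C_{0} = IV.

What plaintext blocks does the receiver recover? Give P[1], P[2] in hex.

Only C[1] changed, to AF. In CFB, a change in C_i flips the same bit in P_i and garbles P_{i+1}. Decrypting the received ciphertext:
P[1]: E(K, E2) = 81; AF ⊕ 81 = 2E.
P[2]: E(K, AF) = 4E; 38 ⊕ 4E = 76.
Blocks that differ from the original plaintext: P[1], P[2].

P[1] = 2E, P[2] = 76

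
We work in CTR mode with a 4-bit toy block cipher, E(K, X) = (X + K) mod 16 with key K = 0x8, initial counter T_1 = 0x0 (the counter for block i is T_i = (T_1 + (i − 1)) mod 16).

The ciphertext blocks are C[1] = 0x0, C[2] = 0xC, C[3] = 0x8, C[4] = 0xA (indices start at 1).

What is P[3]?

CTR decryption: S_i = E(K, T_i) where T_i is the counter for block i; P_i = C_i ⊕ S_i.
P[3]: T = 0x2, S = E(K, T) = 0xA; 0x8 ⊕ 0xA = 0x2.

P[3] = 0x2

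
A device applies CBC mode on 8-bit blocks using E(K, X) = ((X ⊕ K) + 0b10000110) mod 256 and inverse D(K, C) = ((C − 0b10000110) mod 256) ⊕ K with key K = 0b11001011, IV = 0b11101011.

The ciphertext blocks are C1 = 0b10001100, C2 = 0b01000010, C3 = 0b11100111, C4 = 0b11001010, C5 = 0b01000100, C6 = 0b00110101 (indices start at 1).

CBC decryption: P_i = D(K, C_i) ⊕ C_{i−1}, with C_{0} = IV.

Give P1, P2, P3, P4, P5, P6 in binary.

P1 = 0b00100110, P2 = 0b11111011, P3 = 0b11101000, P4 = 0b01101000, P5 = 0b10111111, P6 = 0b00100000

P1: D(K, 0b10001100) = 0b11001101; 0b11001101 ⊕ 0b11101011 = 0b00100110.
P2: D(K, 0b01000010) = 0b01110111; 0b01110111 ⊕ 0b10001100 = 0b11111011.
P3: D(K, 0b11100111) = 0b10101010; 0b10101010 ⊕ 0b01000010 = 0b11101000.
P4: D(K, 0b11001010) = 0b10001111; 0b10001111 ⊕ 0b11100111 = 0b01101000.
P5: D(K, 0b01000100) = 0b01110101; 0b01110101 ⊕ 0b11001010 = 0b10111111.
P6: D(K, 0b00110101) = 0b01100100; 0b01100100 ⊕ 0b01000100 = 0b00100000.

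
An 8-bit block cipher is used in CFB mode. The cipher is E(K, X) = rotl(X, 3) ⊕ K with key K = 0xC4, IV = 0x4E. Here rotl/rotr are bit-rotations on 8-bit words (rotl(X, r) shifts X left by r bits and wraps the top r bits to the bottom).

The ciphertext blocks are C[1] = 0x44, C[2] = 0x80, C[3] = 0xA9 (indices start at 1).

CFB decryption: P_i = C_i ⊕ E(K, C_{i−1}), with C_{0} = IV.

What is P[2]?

P[2]: E(K, 0x44) = 0xE6; 0x80 ⊕ 0xE6 = 0x66.

P[2] = 0x66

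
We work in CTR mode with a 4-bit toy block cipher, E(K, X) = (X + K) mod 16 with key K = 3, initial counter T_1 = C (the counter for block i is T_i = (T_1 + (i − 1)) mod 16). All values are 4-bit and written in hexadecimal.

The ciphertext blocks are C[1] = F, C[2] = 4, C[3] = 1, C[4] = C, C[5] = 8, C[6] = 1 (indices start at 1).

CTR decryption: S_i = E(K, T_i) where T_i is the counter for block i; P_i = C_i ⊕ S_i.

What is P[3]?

P[3]: T = E, S = E(K, T) = 1; 1 ⊕ 1 = 0.

P[3] = 0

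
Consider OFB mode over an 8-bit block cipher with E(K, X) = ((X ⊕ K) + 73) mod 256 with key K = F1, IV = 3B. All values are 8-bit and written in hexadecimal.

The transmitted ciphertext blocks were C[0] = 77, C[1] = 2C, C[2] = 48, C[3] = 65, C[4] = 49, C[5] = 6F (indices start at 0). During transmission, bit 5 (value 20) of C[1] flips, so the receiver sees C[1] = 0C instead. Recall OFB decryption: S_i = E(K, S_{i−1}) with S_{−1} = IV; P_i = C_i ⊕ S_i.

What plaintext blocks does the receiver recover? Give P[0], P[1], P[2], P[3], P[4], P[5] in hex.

P[0] = 4A, P[1] = 33, P[2] = 09, P[3] = 46, P[4] = 0C, P[5] = 48

Only C[1] changed, to 0C. In OFB, a change in C_i flips the same bit in P_i only; the keystream is unaffected. Decrypting the received ciphertext:
P[0]: S = E(K, 3B) = 3D; 77 ⊕ 3D = 4A.
P[1]: S = E(K, 3D) = 3F; 0C ⊕ 3F = 33.
P[2]: S = E(K, 3F) = 41; 48 ⊕ 41 = 09.
P[3]: S = E(K, 41) = 23; 65 ⊕ 23 = 46.
P[4]: S = E(K, 23) = 45; 49 ⊕ 45 = 0C.
P[5]: S = E(K, 45) = 27; 6F ⊕ 27 = 48.
Blocks that differ from the original plaintext: P[1].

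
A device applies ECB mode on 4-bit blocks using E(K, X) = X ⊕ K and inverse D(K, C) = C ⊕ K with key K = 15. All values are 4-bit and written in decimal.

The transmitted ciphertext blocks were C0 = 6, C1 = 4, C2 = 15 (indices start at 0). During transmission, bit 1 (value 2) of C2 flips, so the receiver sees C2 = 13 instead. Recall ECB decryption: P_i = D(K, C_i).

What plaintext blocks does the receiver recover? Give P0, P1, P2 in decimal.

Only C2 changed, to 13. In ECB, a change in C_i affects only P_i. Decrypting the received ciphertext:
P0: D(K, 6) = 9.
P1: D(K, 4) = 11.
P2: D(K, 13) = 2.
Blocks that differ from the original plaintext: P2.

P0 = 9, P1 = 11, P2 = 2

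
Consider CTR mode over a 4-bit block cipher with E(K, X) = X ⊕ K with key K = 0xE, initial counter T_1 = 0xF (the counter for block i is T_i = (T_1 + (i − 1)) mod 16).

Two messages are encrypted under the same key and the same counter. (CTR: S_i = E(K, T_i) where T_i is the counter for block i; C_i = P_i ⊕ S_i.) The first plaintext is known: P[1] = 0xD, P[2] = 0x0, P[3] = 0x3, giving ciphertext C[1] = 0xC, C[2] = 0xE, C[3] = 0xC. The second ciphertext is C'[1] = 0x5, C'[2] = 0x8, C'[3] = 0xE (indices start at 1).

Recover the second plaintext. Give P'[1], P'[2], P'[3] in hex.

In CTR with a reused counter, both messages share the same keystream S_i, so C_i ⊕ C'_i = P_i ⊕ P'_i and thus P'_i = P_i ⊕ C_i ⊕ C'_i.
P'[1]: 0xD ⊕ 0xC ⊕ 0x5 = 0x4.
P'[2]: 0x0 ⊕ 0xE ⊕ 0x8 = 0x6.
P'[3]: 0x3 ⊕ 0xC ⊕ 0xE = 0x1.

P'[1] = 0x4, P'[2] = 0x6, P'[3] = 0x1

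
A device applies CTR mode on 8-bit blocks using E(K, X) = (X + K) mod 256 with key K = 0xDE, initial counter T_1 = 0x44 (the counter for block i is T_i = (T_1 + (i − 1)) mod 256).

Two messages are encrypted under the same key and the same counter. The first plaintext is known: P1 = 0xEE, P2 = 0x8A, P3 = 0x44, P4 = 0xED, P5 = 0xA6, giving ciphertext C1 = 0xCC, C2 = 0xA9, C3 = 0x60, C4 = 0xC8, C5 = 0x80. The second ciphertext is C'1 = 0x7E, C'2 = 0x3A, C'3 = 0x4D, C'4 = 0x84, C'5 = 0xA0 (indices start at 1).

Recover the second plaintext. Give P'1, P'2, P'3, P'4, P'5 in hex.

In CTR with a reused counter, both messages share the same keystream S_i, so C_i ⊕ C'_i = P_i ⊕ P'_i and thus P'_i = P_i ⊕ C_i ⊕ C'_i.
P'1: 0xEE ⊕ 0xCC ⊕ 0x7E = 0x5C.
P'2: 0x8A ⊕ 0xA9 ⊕ 0x3A = 0x19.
P'3: 0x44 ⊕ 0x60 ⊕ 0x4D = 0x69.
P'4: 0xED ⊕ 0xC8 ⊕ 0x84 = 0xA1.
P'5: 0xA6 ⊕ 0x80 ⊕ 0xA0 = 0x86.

P'1 = 0x5C, P'2 = 0x19, P'3 = 0x69, P'4 = 0xA1, P'5 = 0x86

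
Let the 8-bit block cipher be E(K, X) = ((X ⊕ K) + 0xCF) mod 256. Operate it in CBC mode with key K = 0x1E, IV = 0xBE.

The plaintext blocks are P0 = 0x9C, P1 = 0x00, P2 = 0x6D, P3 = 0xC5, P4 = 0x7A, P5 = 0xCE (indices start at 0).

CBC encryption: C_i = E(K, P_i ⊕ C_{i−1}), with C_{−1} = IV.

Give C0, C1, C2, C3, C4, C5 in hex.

C0: P0 ⊕ 0xBE = 0x22; E(K, 0x22) = 0x0B.
C1: P1 ⊕ 0x0B = 0x0B; E(K, 0x0B) = 0xE4.
C2: P2 ⊕ 0xE4 = 0x89; E(K, 0x89) = 0x66.
C3: P3 ⊕ 0x66 = 0xA3; E(K, 0xA3) = 0x8C.
C4: P4 ⊕ 0x8C = 0xF6; E(K, 0xF6) = 0xB7.
C5: P5 ⊕ 0xB7 = 0x79; E(K, 0x79) = 0x36.

C0 = 0x0B, C1 = 0xE4, C2 = 0x66, C3 = 0x8C, C4 = 0xB7, C5 = 0x36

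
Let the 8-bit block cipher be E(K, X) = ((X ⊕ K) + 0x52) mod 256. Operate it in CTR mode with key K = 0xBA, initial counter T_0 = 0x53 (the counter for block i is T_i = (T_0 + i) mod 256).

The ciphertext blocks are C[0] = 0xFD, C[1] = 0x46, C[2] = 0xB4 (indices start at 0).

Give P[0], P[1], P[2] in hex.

CTR decryption: S_i = E(K, T_i) where T_i is the counter for block i; P_i = C_i ⊕ S_i.
P[0]: T = 0x53, S = E(K, T) = 0x3B; 0xFD ⊕ 0x3B = 0xC6.
P[1]: T = 0x54, S = E(K, T) = 0x40; 0x46 ⊕ 0x40 = 0x06.
P[2]: T = 0x55, S = E(K, T) = 0x41; 0xB4 ⊕ 0x41 = 0xF5.

P[0] = 0xC6, P[1] = 0x06, P[2] = 0xF5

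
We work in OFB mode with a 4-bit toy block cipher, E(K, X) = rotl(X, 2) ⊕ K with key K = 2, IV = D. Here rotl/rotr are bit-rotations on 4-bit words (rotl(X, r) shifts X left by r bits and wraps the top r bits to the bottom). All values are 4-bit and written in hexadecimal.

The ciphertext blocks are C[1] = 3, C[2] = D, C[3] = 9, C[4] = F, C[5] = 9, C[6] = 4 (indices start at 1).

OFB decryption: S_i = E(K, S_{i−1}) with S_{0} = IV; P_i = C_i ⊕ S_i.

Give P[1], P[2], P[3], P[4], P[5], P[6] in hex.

P[1] = 6, P[2] = A, P[3] = 6, P[4] = 2, P[5] = C, P[6] = 3

P[1]: S = E(K, D) = 5; 3 ⊕ 5 = 6.
P[2]: S = E(K, 5) = 7; D ⊕ 7 = A.
P[3]: S = E(K, 7) = F; 9 ⊕ F = 6.
P[4]: S = E(K, F) = D; F ⊕ D = 2.
P[5]: S = E(K, D) = 5; 9 ⊕ 5 = C.
P[6]: S = E(K, 5) = 7; 4 ⊕ 7 = 3.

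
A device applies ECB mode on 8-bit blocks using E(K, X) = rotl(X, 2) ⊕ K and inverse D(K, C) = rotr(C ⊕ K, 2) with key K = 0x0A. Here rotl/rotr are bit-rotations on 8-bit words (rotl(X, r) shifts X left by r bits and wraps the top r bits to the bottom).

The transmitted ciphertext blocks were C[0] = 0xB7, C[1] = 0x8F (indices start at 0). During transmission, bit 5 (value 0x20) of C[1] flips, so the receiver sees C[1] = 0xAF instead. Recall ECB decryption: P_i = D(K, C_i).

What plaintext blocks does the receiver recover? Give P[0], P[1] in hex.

Only C[1] changed, to 0xAF. In ECB, a change in C_i affects only P_i. Decrypting the received ciphertext:
P[0]: D(K, 0xB7) = 0x6F.
P[1]: D(K, 0xAF) = 0x69.
Blocks that differ from the original plaintext: P[1].

P[0] = 0x6F, P[1] = 0x69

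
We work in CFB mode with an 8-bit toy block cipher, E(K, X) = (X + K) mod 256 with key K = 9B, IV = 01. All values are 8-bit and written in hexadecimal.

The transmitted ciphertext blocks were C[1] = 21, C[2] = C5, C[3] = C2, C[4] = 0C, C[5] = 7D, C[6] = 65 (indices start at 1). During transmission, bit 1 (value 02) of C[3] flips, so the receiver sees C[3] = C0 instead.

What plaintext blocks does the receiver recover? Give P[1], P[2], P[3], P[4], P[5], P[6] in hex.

CFB decryption: P_i = C_i ⊕ E(K, C_{i−1}), with C_{0} = IV.
Only C[3] changed, to C0. In CFB, a change in C_i flips the same bit in P_i and garbles P_{i+1}. Decrypting the received ciphertext:
P[1]: E(K, 01) = 9C; 21 ⊕ 9C = BD.
P[2]: E(K, 21) = BC; C5 ⊕ BC = 79.
P[3]: E(K, C5) = 60; C0 ⊕ 60 = A0.
P[4]: E(K, C0) = 5B; 0C ⊕ 5B = 57.
P[5]: E(K, 0C) = A7; 7D ⊕ A7 = DA.
P[6]: E(K, 7D) = 18; 65 ⊕ 18 = 7D.
Blocks that differ from the original plaintext: P[3], P[4].

P[1] = BD, P[2] = 79, P[3] = A0, P[4] = 57, P[5] = DA, P[6] = 7D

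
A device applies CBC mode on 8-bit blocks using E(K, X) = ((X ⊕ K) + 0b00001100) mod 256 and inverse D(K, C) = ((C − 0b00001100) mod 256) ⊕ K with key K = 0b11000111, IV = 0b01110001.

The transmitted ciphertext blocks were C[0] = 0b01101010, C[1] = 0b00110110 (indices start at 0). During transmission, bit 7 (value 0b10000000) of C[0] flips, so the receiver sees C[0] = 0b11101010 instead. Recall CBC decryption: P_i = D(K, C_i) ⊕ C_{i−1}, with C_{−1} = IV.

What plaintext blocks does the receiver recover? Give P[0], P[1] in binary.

Only C[0] changed, to 0b11101010. In CBC, a change in C_i garbles P_i and flips the same bit in P_{i+1}. Decrypting the received ciphertext:
P[0]: D(K, 0b11101010) = 0b00011001; 0b00011001 ⊕ 0b01110001 = 0b01101000.
P[1]: D(K, 0b00110110) = 0b11101101; 0b11101101 ⊕ 0b11101010 = 0b00000111.
Blocks that differ from the original plaintext: P[0], P[1].

P[0] = 0b01101000, P[1] = 0b00000111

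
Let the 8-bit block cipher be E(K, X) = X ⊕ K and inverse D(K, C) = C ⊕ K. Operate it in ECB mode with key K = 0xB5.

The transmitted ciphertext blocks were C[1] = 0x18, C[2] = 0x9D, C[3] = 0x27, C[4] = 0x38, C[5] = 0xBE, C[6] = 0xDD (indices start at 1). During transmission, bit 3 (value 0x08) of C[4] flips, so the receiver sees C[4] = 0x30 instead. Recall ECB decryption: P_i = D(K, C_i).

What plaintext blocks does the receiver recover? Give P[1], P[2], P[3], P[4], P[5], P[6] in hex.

P[1] = 0xAD, P[2] = 0x28, P[3] = 0x92, P[4] = 0x85, P[5] = 0x0B, P[6] = 0x68

Only C[4] changed, to 0x30. In ECB, a change in C_i affects only P_i. Decrypting the received ciphertext:
P[1]: D(K, 0x18) = 0xAD.
P[2]: D(K, 0x9D) = 0x28.
P[3]: D(K, 0x27) = 0x92.
P[4]: D(K, 0x30) = 0x85.
P[5]: D(K, 0xBE) = 0x0B.
P[6]: D(K, 0xDD) = 0x68.
Blocks that differ from the original plaintext: P[4].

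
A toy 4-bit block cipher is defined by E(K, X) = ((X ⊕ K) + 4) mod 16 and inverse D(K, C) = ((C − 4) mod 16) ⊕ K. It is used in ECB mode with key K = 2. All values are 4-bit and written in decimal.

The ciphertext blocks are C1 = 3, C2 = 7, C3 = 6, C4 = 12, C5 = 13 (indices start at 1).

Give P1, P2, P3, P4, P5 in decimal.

ECB decryption: P_i = D(K, C_i).
P1: D(K, 3) = 13.
P2: D(K, 7) = 1.
P3: D(K, 6) = 0.
P4: D(K, 12) = 10.
P5: D(K, 13) = 11.

P1 = 13, P2 = 1, P3 = 0, P4 = 10, P5 = 11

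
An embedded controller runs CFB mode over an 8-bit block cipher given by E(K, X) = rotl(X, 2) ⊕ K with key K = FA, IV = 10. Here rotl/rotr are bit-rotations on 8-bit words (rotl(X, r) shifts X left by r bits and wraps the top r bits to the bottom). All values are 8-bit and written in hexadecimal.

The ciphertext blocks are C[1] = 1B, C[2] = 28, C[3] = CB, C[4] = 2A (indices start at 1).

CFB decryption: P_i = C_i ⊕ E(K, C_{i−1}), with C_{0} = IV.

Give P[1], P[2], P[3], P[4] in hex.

P[1] = A1, P[2] = BE, P[3] = 91, P[4] = FF

P[1]: E(K, 10) = BA; 1B ⊕ BA = A1.
P[2]: E(K, 1B) = 96; 28 ⊕ 96 = BE.
P[3]: E(K, 28) = 5A; CB ⊕ 5A = 91.
P[4]: E(K, CB) = D5; 2A ⊕ D5 = FF.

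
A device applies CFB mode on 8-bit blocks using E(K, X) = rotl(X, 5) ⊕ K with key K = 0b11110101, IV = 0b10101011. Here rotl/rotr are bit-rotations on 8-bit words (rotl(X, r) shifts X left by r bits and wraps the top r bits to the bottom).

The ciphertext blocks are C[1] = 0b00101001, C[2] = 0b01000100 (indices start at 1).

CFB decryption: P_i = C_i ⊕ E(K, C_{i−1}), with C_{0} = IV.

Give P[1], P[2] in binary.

P[1] = 0b10101001, P[2] = 0b10010100

P[1]: E(K, 0b10101011) = 0b10000000; 0b00101001 ⊕ 0b10000000 = 0b10101001.
P[2]: E(K, 0b00101001) = 0b11010000; 0b01000100 ⊕ 0b11010000 = 0b10010100.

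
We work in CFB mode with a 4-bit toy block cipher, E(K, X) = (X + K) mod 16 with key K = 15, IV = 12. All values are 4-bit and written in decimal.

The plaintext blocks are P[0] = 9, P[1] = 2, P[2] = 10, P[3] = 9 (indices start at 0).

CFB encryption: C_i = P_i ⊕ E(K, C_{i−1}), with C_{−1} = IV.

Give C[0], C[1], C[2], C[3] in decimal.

C[0]: E(K, 12) = 11; 9 ⊕ 11 = 2.
C[1]: E(K, 2) = 1; 2 ⊕ 1 = 3.
C[2]: E(K, 3) = 2; 10 ⊕ 2 = 8.
C[3]: E(K, 8) = 7; 9 ⊕ 7 = 14.

C[0] = 2, C[1] = 3, C[2] = 8, C[3] = 14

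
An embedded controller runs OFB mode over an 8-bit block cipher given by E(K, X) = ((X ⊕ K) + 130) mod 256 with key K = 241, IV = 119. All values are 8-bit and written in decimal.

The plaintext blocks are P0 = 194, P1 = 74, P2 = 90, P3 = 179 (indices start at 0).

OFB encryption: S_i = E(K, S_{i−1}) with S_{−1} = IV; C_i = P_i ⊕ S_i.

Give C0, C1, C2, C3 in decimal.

C0 = 202, C1 = 49, C2 = 86, C3 = 204

C0: S = E(K, 119) = 8; 194 ⊕ 8 = 202.
C1: S = E(K, 8) = 123; 74 ⊕ 123 = 49.
C2: S = E(K, 123) = 12; 90 ⊕ 12 = 86.
C3: S = E(K, 12) = 127; 179 ⊕ 127 = 204.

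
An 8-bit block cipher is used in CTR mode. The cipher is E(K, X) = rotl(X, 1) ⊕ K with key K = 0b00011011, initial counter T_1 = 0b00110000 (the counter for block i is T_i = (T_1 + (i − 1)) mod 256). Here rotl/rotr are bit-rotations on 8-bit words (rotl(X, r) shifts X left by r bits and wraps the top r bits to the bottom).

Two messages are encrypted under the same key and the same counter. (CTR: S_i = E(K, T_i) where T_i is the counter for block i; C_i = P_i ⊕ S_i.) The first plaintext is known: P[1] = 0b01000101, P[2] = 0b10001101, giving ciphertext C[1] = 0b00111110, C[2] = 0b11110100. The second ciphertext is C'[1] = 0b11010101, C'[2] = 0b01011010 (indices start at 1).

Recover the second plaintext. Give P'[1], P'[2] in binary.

In CTR with a reused counter, both messages share the same keystream S_i, so C_i ⊕ C'_i = P_i ⊕ P'_i and thus P'_i = P_i ⊕ C_i ⊕ C'_i.
P'[1]: 0b01000101 ⊕ 0b00111110 ⊕ 0b11010101 = 0b10101110.
P'[2]: 0b10001101 ⊕ 0b11110100 ⊕ 0b01011010 = 0b00100011.

P'[1] = 0b10101110, P'[2] = 0b00100011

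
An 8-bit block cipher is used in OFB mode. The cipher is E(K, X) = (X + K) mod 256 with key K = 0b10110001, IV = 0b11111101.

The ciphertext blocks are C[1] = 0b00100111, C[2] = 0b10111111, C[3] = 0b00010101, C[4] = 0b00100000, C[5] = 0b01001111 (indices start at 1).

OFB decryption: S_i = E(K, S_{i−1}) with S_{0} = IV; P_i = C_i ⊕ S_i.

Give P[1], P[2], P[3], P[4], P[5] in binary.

P[1]: S = E(K, 0b11111101) = 0b10101110; 0b00100111 ⊕ 0b10101110 = 0b10001001.
P[2]: S = E(K, 0b10101110) = 0b01011111; 0b10111111 ⊕ 0b01011111 = 0b11100000.
P[3]: S = E(K, 0b01011111) = 0b00010000; 0b00010101 ⊕ 0b00010000 = 0b00000101.
P[4]: S = E(K, 0b00010000) = 0b11000001; 0b00100000 ⊕ 0b11000001 = 0b11100001.
P[5]: S = E(K, 0b11000001) = 0b01110010; 0b01001111 ⊕ 0b01110010 = 0b00111101.

P[1] = 0b10001001, P[2] = 0b11100000, P[3] = 0b00000101, P[4] = 0b11100001, P[5] = 0b00111101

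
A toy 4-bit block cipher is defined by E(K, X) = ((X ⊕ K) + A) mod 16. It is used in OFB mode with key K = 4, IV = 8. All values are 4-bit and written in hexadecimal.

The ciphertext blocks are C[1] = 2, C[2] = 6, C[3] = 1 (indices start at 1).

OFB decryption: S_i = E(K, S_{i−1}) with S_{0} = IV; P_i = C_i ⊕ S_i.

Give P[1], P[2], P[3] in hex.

P[1] = 4, P[2] = A, P[3] = 3

P[1]: S = E(K, 8) = 6; 2 ⊕ 6 = 4.
P[2]: S = E(K, 6) = C; 6 ⊕ C = A.
P[3]: S = E(K, C) = 2; 1 ⊕ 2 = 3.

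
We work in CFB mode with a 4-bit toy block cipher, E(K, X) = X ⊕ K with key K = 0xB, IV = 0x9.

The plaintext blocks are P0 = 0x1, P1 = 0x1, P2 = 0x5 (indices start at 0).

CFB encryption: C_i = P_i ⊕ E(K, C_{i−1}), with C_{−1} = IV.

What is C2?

C0: E(K, 0x9) = 0x2; 0x1 ⊕ 0x2 = 0x3.
C1: E(K, 0x3) = 0x8; 0x1 ⊕ 0x8 = 0x9.
C2: E(K, 0x9) = 0x2; 0x5 ⊕ 0x2 = 0x7.

C2 = 0x7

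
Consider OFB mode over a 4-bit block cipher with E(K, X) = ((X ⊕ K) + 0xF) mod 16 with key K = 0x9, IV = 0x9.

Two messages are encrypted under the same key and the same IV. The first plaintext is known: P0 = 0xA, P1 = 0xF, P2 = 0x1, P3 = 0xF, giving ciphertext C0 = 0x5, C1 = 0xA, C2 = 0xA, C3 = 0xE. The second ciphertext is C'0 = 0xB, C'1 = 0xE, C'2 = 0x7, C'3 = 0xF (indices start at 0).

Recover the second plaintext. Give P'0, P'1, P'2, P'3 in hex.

P'0 = 0x4, P'1 = 0xB, P'2 = 0xC, P'3 = 0xE

In OFB with a reused IV, both messages share the same keystream S_i, so C_i ⊕ C'_i = P_i ⊕ P'_i and thus P'_i = P_i ⊕ C_i ⊕ C'_i.
P'0: 0xA ⊕ 0x5 ⊕ 0xB = 0x4.
P'1: 0xF ⊕ 0xA ⊕ 0xE = 0xB.
P'2: 0x1 ⊕ 0xA ⊕ 0x7 = 0xC.
P'3: 0xF ⊕ 0xE ⊕ 0xF = 0xE.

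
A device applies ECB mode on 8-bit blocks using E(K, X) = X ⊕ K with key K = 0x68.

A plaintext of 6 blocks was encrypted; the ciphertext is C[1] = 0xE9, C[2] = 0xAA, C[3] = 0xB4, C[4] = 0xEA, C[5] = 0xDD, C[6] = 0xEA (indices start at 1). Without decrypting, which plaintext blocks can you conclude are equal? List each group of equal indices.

P[4] = P[6]

ECB encrypts each block independently with the same key, so equal ciphertext blocks imply equal plaintext blocks.
C[4] = C[6] = 0xEA, so P[4] = P[6].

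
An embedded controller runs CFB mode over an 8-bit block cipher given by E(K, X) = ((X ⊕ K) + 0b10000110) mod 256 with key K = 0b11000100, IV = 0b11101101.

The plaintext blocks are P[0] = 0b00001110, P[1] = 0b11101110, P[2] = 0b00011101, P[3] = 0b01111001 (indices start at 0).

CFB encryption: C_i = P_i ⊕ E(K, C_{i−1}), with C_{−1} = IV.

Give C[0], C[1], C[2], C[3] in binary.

C[0]: E(K, 0b11101101) = 0b10101111; 0b00001110 ⊕ 0b10101111 = 0b10100001.
C[1]: E(K, 0b10100001) = 0b11101011; 0b11101110 ⊕ 0b11101011 = 0b00000101.
C[2]: E(K, 0b00000101) = 0b01000111; 0b00011101 ⊕ 0b01000111 = 0b01011010.
C[3]: E(K, 0b01011010) = 0b00100100; 0b01111001 ⊕ 0b00100100 = 0b01011101.

C[0] = 0b10100001, C[1] = 0b00000101, C[2] = 0b01011010, C[3] = 0b01011101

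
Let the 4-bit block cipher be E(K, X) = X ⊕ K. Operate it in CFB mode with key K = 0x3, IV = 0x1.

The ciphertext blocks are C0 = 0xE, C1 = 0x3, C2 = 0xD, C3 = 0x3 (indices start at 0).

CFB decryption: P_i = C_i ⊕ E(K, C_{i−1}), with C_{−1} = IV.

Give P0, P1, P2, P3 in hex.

P0: E(K, 0x1) = 0x2; 0xE ⊕ 0x2 = 0xC.
P1: E(K, 0xE) = 0xD; 0x3 ⊕ 0xD = 0xE.
P2: E(K, 0x3) = 0x0; 0xD ⊕ 0x0 = 0xD.
P3: E(K, 0xD) = 0xE; 0x3 ⊕ 0xE = 0xD.

P0 = 0xC, P1 = 0xE, P2 = 0xD, P3 = 0xD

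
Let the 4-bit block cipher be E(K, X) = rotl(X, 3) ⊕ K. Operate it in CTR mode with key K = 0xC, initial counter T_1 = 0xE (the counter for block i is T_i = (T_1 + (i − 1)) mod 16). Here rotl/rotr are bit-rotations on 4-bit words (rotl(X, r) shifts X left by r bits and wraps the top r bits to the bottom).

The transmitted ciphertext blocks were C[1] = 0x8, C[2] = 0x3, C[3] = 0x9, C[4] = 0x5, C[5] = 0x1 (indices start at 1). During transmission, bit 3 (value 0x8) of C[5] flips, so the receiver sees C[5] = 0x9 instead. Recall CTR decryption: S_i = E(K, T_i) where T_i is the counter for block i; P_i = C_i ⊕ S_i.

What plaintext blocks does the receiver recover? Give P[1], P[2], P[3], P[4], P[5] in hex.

P[1] = 0x3, P[2] = 0x0, P[3] = 0x5, P[4] = 0x1, P[5] = 0x4

Only C[5] changed, to 0x9. In CTR, a change in C_i flips the same bit in P_i only; the keystream is unaffected. Decrypting the received ciphertext:
P[1]: T = 0xE, S = E(K, T) = 0xB; 0x8 ⊕ 0xB = 0x3.
P[2]: T = 0xF, S = E(K, T) = 0x3; 0x3 ⊕ 0x3 = 0x0.
P[3]: T = 0x0, S = E(K, T) = 0xC; 0x9 ⊕ 0xC = 0x5.
P[4]: T = 0x1, S = E(K, T) = 0x4; 0x5 ⊕ 0x4 = 0x1.
P[5]: T = 0x2, S = E(K, T) = 0xD; 0x9 ⊕ 0xD = 0x4.
Blocks that differ from the original plaintext: P[5].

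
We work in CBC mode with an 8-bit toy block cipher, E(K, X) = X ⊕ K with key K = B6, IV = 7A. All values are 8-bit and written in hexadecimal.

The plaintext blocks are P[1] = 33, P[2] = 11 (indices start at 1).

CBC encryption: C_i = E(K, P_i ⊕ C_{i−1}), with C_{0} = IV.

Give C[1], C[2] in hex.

C[1]: P[1] ⊕ 7A = 49; E(K, 49) = FF.
C[2]: P[2] ⊕ FF = EE; E(K, EE) = 58.

C[1] = FF, C[2] = 58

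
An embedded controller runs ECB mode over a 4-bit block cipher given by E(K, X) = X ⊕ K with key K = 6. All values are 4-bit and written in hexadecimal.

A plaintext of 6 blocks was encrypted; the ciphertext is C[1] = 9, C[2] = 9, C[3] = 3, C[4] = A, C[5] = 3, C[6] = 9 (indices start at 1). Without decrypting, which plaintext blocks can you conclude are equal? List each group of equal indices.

P[1] = P[2] = P[6]; P[3] = P[5]

ECB encrypts each block independently with the same key, so equal ciphertext blocks imply equal plaintext blocks.
C[1] = C[2] = C[6] = 9, so P[1] = P[2] = P[6].
C[3] = C[5] = 3, so P[3] = P[5].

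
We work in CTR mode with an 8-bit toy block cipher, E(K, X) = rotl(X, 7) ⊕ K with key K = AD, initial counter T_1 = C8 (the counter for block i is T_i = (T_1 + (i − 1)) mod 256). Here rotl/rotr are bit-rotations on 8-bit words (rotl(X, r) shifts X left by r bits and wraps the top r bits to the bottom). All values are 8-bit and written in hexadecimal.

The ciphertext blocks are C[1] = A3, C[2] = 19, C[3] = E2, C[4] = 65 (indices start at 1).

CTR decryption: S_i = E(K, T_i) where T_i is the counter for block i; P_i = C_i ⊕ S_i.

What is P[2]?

P[2] = 50

P[2]: T = C9, S = E(K, T) = 49; 19 ⊕ 49 = 50.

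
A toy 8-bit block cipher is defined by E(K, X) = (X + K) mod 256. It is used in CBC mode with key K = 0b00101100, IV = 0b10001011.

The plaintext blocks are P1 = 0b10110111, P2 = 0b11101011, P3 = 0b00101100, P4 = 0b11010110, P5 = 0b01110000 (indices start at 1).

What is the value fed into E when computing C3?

CBC encryption: C_i = E(K, P_i ⊕ C_{i−1}), with C_{0} = IV.
C1: P1 ⊕ 0b10001011 = 0b00111100; E(K, 0b00111100) = 0b01101000.
C2: P2 ⊕ 0b01101000 = 0b10000011; E(K, 0b10000011) = 0b10101111.
C3: P3 ⊕ 0b10101111 = 0b10000011; E(K, 0b10000011) = 0b10101111.
So the input to E for block 3 is 0b10000011.

0b10000011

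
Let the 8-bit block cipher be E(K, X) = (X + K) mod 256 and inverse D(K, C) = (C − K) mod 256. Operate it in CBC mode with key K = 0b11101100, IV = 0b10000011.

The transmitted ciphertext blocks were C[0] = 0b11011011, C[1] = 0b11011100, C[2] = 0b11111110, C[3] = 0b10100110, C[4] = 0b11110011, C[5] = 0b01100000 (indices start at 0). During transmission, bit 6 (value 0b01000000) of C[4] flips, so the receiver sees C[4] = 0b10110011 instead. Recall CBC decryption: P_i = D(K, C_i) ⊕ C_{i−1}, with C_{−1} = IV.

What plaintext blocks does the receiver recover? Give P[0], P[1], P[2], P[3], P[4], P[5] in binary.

Only C[4] changed, to 0b10110011. In CBC, a change in C_i garbles P_i and flips the same bit in P_{i+1}. Decrypting the received ciphertext:
P[0]: D(K, 0b11011011) = 0b11101111; 0b11101111 ⊕ 0b10000011 = 0b01101100.
P[1]: D(K, 0b11011100) = 0b11110000; 0b11110000 ⊕ 0b11011011 = 0b00101011.
P[2]: D(K, 0b11111110) = 0b00010010; 0b00010010 ⊕ 0b11011100 = 0b11001110.
P[3]: D(K, 0b10100110) = 0b10111010; 0b10111010 ⊕ 0b11111110 = 0b01000100.
P[4]: D(K, 0b10110011) = 0b11000111; 0b11000111 ⊕ 0b10100110 = 0b01100001.
P[5]: D(K, 0b01100000) = 0b01110100; 0b01110100 ⊕ 0b10110011 = 0b11000111.
Blocks that differ from the original plaintext: P[4], P[5].

P[0] = 0b01101100, P[1] = 0b00101011, P[2] = 0b11001110, P[3] = 0b01000100, P[4] = 0b01100001, P[5] = 0b11000111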